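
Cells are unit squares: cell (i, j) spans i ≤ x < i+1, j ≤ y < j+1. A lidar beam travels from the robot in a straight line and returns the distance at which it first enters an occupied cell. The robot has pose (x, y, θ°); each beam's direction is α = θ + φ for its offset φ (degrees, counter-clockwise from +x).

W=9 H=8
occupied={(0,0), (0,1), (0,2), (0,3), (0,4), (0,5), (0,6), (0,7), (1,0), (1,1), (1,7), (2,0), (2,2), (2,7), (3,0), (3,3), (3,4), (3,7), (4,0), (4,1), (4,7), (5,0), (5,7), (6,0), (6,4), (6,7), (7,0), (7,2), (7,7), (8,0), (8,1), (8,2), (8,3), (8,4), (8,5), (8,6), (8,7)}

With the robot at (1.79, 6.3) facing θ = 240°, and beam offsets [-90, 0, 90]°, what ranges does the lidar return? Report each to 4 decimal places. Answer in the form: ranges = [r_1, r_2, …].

beam 1: φ=-90°, α=150°
  direction (-0.8660, 0.5000); cell (1,6); t to first gridline: x 0.9122, y 1.4000 (then +1.1547 / +2.0000)
    (0,6) via x @ 0.9122  # hit
  → r_1 = 0.9122
beam 2: φ=0°, α=240°
  direction (-0.5000, -0.8660); cell (1,6); t to first gridline: x 1.5800, y 0.3464 (then +2.0000 / +1.1547)
    (1,5) via y @ 0.3464
    (1,4) via y @ 1.5011
    (0,4) via x @ 1.5800  # hit
  → r_2 = 1.5800
beam 3: φ=90°, α=330°
  direction (0.8660, -0.5000); cell (1,6); t to first gridline: x 0.2425, y 0.6000 (then +1.1547 / +2.0000)
    (2,6) via x @ 0.2425
    (2,5) via y @ 0.6000
    (3,5) via x @ 1.3972
    (4,5) via x @ 2.5519
    (4,4) via y @ 2.6000
    (5,4) via x @ 3.7066
    (5,3) via y @ 4.6000
    (6,3) via x @ 4.8613
    (7,3) via x @ 6.0160
    (7,2) via y @ 6.6000  # hit
  → r_3 = 6.6000

ranges = [0.9122, 1.5800, 6.6000]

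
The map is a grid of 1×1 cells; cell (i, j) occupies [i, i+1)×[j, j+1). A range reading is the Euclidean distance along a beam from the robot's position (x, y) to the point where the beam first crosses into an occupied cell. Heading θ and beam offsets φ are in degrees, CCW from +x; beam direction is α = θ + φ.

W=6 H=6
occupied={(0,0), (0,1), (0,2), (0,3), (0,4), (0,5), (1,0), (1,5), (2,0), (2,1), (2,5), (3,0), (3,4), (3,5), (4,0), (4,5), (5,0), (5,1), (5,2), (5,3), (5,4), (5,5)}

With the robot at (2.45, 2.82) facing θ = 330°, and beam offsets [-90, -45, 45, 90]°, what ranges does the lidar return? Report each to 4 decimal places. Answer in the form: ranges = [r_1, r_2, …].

ranges = [2.1016, 0.8489, 2.6400, 1.3625]

beam 1: φ=-90°, α=240°
  direction (-0.5000, -0.8660); cell (2,2); t to first gridline: x 0.9000, y 0.9469 (then +2.0000 / +1.1547)
    (1,2) via x @ 0.9000
    (1,1) via y @ 0.9469
    (1,0) via y @ 2.1016  # hit
  → r_1 = 2.1016
beam 2: φ=-45°, α=285°
  direction (0.2588, -0.9659); cell (2,2); t to first gridline: x 2.1250, y 0.8489 (then +3.8637 / +1.0353)
    (2,1) via y @ 0.8489  # hit
  → r_2 = 0.8489
beam 3: φ=45°, α=15°
  direction (0.9659, 0.2588); cell (2,2); t to first gridline: x 0.5694, y 0.6955 (then +1.0353 / +3.8637)
    (3,2) via x @ 0.5694
    (3,3) via y @ 0.6955
    (4,3) via x @ 1.6047
    (5,3) via x @ 2.6400  # hit
  → r_3 = 2.6400
beam 4: φ=90°, α=60°
  direction (0.5000, 0.8660); cell (2,2); t to first gridline: x 1.1000, y 0.2078 (then +2.0000 / +1.1547)
    (2,3) via y @ 0.2078
    (3,3) via x @ 1.1000
    (3,4) via y @ 1.3625  # hit
  → r_4 = 1.3625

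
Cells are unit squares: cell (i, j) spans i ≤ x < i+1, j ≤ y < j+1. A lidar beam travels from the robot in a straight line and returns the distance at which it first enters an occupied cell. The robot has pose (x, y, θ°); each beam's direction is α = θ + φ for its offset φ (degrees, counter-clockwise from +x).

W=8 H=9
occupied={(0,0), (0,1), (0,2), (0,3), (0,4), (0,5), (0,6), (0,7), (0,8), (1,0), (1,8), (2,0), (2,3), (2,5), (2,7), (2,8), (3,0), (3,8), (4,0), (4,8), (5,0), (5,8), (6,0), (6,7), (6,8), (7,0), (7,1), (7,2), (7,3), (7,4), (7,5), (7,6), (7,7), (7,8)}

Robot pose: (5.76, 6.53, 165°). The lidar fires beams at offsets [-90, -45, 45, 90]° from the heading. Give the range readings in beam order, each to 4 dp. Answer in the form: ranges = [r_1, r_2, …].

beam 1: φ=-90°, α=75°
  cosα=0.2588 sinα=0.9659 | (5,6) | tMaxX 0.9273 tMaxY 0.4866 | tΔX 3.8637 tΔY 1.0353
    t=0.4866 [y] (5,7)
    t=0.9273 [x] (6,7) — stop
  → r_1 = 0.9273
beam 2: φ=-45°, α=120°
  cosα=-0.5000 sinα=0.8660 | (5,6) | tMaxX 1.5200 tMaxY 0.5427 | tΔX 2.0000 tΔY 1.1547
    t=0.5427 [y] (5,7)
    t=1.5200 [x] (4,7)
    t=1.6974 [y] (4,8) — stop
  → r_2 = 1.6974
beam 3: φ=45°, α=210°
  cosα=-0.8660 sinα=-0.5000 | (5,6) | tMaxX 0.8776 tMaxY 1.0600 | tΔX 1.1547 tΔY 2.0000
    t=0.8776 [x] (4,6)
    t=1.0600 [y] (4,5)
    t=2.0323 [x] (3,5)
    t=3.0600 [y] (3,4)
    t=3.1870 [x] (2,4)
    t=4.3417 [x] (1,4)
    t=5.0600 [y] (1,3)
    t=5.4964 [x] (0,3) — stop
  → r_3 = 5.4964
beam 4: φ=90°, α=255°
  cosα=-0.2588 sinα=-0.9659 | (5,6) | tMaxX 2.9364 tMaxY 0.5487 | tΔX 3.8637 tΔY 1.0353
    t=0.5487 [y] (5,5)
    t=1.5840 [y] (5,4)
    t=2.6192 [y] (5,3)
    t=2.9364 [x] (4,3)
    t=3.6545 [y] (4,2)
    t=4.6898 [y] (4,1)
    t=5.7251 [y] (4,0) — stop
  → r_4 = 5.7251

ranges = [0.9273, 1.6974, 5.4964, 5.7251]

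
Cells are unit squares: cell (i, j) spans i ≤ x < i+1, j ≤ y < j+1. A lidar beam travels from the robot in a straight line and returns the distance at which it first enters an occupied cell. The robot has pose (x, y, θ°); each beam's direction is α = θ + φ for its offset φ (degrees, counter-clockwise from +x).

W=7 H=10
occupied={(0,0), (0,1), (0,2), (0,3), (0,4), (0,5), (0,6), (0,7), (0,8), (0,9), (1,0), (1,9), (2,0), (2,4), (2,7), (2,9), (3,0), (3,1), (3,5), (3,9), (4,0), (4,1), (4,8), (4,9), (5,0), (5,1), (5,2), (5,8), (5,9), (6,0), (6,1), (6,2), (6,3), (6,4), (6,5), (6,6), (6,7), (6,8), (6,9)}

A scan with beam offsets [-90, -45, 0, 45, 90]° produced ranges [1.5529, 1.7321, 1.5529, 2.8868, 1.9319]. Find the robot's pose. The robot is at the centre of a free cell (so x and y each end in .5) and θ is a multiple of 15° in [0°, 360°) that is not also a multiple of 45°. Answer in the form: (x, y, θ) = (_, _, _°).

(x, y, θ) = (4.5, 6.5, 75°)

The pose lattice has 31·16 = 496 candidates. Test each by forward raycasting.
  (1.5, 5.5, 195°): beam 1 = 1.9319 ≠ 1.5529 ✗
  (3.5, 6.5, 195°): beam 1 = 2.5882 ≠ 1.5529 ✗
  (5.5, 5.5, 195°): beam 1 = 2.5882 ≠ 1.5529 ✗
  (2.5, 5.5, 150°): beam 1 = 3.0000 ≠ 1.5529 ✗
  (5.5, 6.5, 15°): beam 1 = 1.9319 ≠ 1.5529 ✗
  …
  (4.5, 6.5, 75°): r_1=1.5529, r_2=1.7321, r_3=1.5529, r_4=2.8868, r_5=1.9319 — all match ✓
No second candidate reproduces the full scan.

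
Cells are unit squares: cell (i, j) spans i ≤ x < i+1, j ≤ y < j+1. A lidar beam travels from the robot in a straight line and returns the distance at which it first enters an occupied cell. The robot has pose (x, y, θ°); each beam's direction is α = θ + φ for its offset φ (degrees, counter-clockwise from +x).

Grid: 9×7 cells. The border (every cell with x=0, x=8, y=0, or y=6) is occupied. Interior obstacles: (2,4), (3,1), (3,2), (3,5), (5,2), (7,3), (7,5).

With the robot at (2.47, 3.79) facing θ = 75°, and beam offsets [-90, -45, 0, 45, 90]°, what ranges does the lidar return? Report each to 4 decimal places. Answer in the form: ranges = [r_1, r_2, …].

ranges = [3.0523, 0.4200, 0.2174, 0.2425, 1.5219]

beam 1: φ=-90°, α=345°
  d=(0.9659,-0.2588)  start (2,3)  tX=0.5487 tY=3.0523  stride 1/|dx|=1.0353 1/|dy|=3.8637
    cross x-line → (3,3), t=0.5487
    cross x-line → (4,3), t=1.5840
    cross x-line → (5,3), t=2.6192
    cross y-line → (5,2), t=3.0523 (wall)
  → r_1 = 3.0523
beam 2: φ=-45°, α=30°
  d=(0.8660,0.5000)  start (2,3)  tX=0.6120 tY=0.4200  stride 1/|dx|=1.1547 1/|dy|=2.0000
    cross y-line → (2,4), t=0.4200 (wall)
  → r_2 = 0.4200
beam 3: φ=0°, α=75°
  d=(0.2588,0.9659)  start (2,3)  tX=2.0478 tY=0.2174  stride 1/|dx|=3.8637 1/|dy|=1.0353
    cross y-line → (2,4), t=0.2174 (wall)
  → r_3 = 0.2174
beam 4: φ=45°, α=120°
  d=(-0.5000,0.8660)  start (2,3)  tX=0.9400 tY=0.2425  stride 1/|dx|=2.0000 1/|dy|=1.1547
    cross y-line → (2,4), t=0.2425 (wall)
  → r_4 = 0.2425
beam 5: φ=90°, α=165°
  d=(-0.9659,0.2588)  start (2,3)  tX=0.4866 tY=0.8114  stride 1/|dx|=1.0353 1/|dy|=3.8637
    cross x-line → (1,3), t=0.4866
    cross y-line → (1,4), t=0.8114
    cross x-line → (0,4), t=1.5219 (wall)
  → r_5 = 1.5219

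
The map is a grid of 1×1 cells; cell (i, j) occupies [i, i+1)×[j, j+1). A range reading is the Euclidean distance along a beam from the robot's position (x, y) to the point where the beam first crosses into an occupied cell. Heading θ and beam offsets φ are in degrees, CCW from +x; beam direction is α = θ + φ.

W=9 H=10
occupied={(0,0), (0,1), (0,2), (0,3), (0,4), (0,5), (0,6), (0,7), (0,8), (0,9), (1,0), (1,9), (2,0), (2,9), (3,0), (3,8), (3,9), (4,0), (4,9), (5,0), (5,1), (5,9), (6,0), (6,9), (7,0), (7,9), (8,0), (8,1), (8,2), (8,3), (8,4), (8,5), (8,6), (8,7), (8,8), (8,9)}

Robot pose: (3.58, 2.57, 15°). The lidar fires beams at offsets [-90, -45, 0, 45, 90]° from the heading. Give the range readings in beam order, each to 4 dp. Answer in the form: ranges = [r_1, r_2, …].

beam 1: φ=-90°, α=285°
  cosα=0.2588 sinα=-0.9659 | (3,2) | tMaxX 1.6228 tMaxY 0.5901 | tΔX 3.8637 tΔY 1.0353
    t=0.5901 [y] (3,1)
    t=1.6228 [x] (4,1)
    t=1.6254 [y] (4,0) — stop
  → r_1 = 1.6254
beam 2: φ=-45°, α=330°
  cosα=0.8660 sinα=-0.5000 | (3,2) | tMaxX 0.4850 tMaxY 1.1400 | tΔX 1.1547 tΔY 2.0000
    t=0.4850 [x] (4,2)
    t=1.1400 [y] (4,1)
    t=1.6397 [x] (5,1) — stop
  → r_2 = 1.6397
beam 3: φ=0°, α=15°
  cosα=0.9659 sinα=0.2588 | (3,2) | tMaxX 0.4348 tMaxY 1.6614 | tΔX 1.0353 tΔY 3.8637
    t=0.4348 [x] (4,2)
    t=1.4701 [x] (5,2)
    t=1.6614 [y] (5,3)
    t=2.5054 [x] (6,3)
    t=3.5406 [x] (7,3)
    t=4.5759 [x] (8,3) — stop
  → r_3 = 4.5759
beam 4: φ=45°, α=60°
  cosα=0.5000 sinα=0.8660 | (3,2) | tMaxX 0.8400 tMaxY 0.4965 | tΔX 2.0000 tΔY 1.1547
    t=0.4965 [y] (3,3)
    t=0.8400 [x] (4,3)
    t=1.6512 [y] (4,4)
    t=2.8059 [y] (4,5)
    t=2.8400 [x] (5,5)
    t=3.9606 [y] (5,6)
    t=4.8400 [x] (6,6)
    t=5.1153 [y] (6,7)
    t=6.2700 [y] (6,8)
    t=6.8400 [x] (7,8)
    t=7.4247 [y] (7,9) — stop
  → r_4 = 7.4247
beam 5: φ=90°, α=105°
  cosα=-0.2588 sinα=0.9659 | (3,2) | tMaxX 2.2409 tMaxY 0.4452 | tΔX 3.8637 tΔY 1.0353
    t=0.4452 [y] (3,3)
    t=1.4804 [y] (3,4)
    t=2.2409 [x] (2,4)
    t=2.5157 [y] (2,5)
    t=3.5510 [y] (2,6)
    t=4.5863 [y] (2,7)
    t=5.6215 [y] (2,8)
    t=6.1047 [x] (1,8)
    t=6.6568 [y] (1,9) — stop
  → r_5 = 6.6568

ranges = [1.6254, 1.6397, 4.5759, 7.4247, 6.6568]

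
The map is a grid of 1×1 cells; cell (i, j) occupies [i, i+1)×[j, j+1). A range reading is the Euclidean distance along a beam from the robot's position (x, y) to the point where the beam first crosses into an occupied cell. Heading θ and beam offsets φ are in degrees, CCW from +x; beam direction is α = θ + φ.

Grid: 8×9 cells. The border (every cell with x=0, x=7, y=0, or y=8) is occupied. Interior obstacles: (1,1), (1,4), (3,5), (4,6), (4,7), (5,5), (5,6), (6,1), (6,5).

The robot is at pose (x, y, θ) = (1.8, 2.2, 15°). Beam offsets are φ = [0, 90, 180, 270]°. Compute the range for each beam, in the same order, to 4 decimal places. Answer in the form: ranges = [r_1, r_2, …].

ranges = [5.3834, 1.8635, 0.7727, 0.2071]

beam 1: φ=0°, α=15°
  dir = (cos 15°, sin 15°) = (0.9659, 0.2588); from cell (1,2)
  next x-line at t=0.2071, next y-line at t=3.0910; Δt_x=1.0353, Δt_y=3.8637
    x: enter (2,2) at t=0.2071
    x: enter (3,2) at t=1.2423
    x: enter (4,2) at t=2.2776
    y: enter (4,3) at t=3.0910
    x: enter (5,3) at t=3.3129
    x: enter (6,3) at t=4.3482
    x: enter (7,3) at t=5.3834 ← occupied
  → r_1 = 5.3834
beam 2: φ=90°, α=105°
  dir = (cos 105°, sin 105°) = (-0.2588, 0.9659); from cell (1,2)
  next x-line at t=3.0910, next y-line at t=0.8282; Δt_x=3.8637, Δt_y=1.0353
    y: enter (1,3) at t=0.8282
    y: enter (1,4) at t=1.8635 ← occupied
  → r_2 = 1.8635
beam 3: φ=180°, α=195°
  dir = (cos 195°, sin 195°) = (-0.9659, -0.2588); from cell (1,2)
  next x-line at t=0.8282, next y-line at t=0.7727; Δt_x=1.0353, Δt_y=3.8637
    y: enter (1,1) at t=0.7727 ← occupied
  → r_3 = 0.7727
beam 4: φ=270°, α=285°
  dir = (cos 285°, sin 285°) = (0.2588, -0.9659); from cell (1,2)
  next x-line at t=0.7727, next y-line at t=0.2071; Δt_x=3.8637, Δt_y=1.0353
    y: enter (1,1) at t=0.2071 ← occupied
  → r_4 = 0.2071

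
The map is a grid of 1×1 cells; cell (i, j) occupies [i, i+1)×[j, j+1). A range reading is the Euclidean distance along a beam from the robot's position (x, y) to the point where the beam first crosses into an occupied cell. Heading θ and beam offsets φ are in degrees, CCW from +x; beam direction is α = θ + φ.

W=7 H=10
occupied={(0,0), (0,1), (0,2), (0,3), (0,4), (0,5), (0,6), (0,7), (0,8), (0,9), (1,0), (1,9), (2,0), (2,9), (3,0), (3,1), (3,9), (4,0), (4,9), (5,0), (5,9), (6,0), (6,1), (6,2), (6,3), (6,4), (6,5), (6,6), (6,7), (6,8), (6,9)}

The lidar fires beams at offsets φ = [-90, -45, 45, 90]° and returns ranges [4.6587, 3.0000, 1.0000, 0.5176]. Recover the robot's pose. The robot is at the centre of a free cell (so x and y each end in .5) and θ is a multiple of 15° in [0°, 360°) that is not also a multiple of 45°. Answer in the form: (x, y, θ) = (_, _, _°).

Candidates: 39 free-cell centres × 16 headings = 624 poses. Raycast each; keep the one whose scan matches to 4 dp.
  (1.5, 4.5, 60°): beam 1 = 5.1962 ≠ 4.6587 ✗
  (2.5, 5.5, 300°): beam 1 = 1.7321 ≠ 4.6587 ✗
  (4.5, 2.5, 345°): beam 1 = 1.5529 ≠ 4.6587 ✗
  (1.5, 5.5, 60°): beam 1 = 5.1962 ≠ 4.6587 ✗
  (5.5, 4.5, 75°): beam 1 = 0.5176 ≠ 4.6587 ✗
  …
  (1.5, 7.5, 75°): r_1=4.6587, r_2=3.0000, r_3=1.0000, r_4=0.5176 — all match ✓
Only this pose fits every beam.

(x, y, θ) = (1.5, 7.5, 75°)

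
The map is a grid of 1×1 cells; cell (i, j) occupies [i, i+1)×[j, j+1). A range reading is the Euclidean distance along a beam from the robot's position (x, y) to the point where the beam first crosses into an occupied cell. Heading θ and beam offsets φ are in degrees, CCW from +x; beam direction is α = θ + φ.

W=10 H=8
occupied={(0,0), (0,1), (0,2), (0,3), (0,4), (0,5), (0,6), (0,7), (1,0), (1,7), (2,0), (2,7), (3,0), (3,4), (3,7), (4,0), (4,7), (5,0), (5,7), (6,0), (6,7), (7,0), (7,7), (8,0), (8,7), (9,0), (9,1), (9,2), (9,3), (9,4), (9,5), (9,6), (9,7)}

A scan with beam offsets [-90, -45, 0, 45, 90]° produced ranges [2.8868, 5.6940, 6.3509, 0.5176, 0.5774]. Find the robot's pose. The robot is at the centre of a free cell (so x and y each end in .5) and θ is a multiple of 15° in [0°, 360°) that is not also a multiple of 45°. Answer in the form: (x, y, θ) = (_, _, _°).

Enumerate (i+0.5, j+0.5, θ) over the 47 free cells and 16 admissible headings. For each, cast all 5 beams and compare to the given ranges.
  (2.5, 3.5, 240°): beam 1 = 1.7321 ≠ 2.8868 ✗
  (1.5, 6.5, 255°): beam 1 = 0.5176 ≠ 2.8868 ✗
  (5.5, 4.5, 30°): beam 1 = 4.0415 ≠ 2.8868 ✗
  …
  (3.5, 3.5, 30°): r_1=2.8868, r_2=5.6940, r_3=6.3509, r_4=0.5176, r_5=0.5774 — all match ✓
No second candidate reproduces the full scan.

(x, y, θ) = (3.5, 3.5, 30°)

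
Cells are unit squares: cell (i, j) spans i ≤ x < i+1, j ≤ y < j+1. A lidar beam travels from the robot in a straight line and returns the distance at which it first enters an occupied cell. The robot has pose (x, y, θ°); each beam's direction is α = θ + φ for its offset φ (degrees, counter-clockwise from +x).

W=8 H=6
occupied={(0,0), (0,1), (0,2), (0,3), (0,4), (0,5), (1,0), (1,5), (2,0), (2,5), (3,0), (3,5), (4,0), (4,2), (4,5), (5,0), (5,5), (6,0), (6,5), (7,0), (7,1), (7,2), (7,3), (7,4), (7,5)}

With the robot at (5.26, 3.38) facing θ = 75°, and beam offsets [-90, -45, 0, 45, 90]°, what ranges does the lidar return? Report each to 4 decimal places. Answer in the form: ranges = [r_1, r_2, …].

beam 1: φ=-90°, α=345°
  dir = (cos 345°, sin 345°) = (0.9659, -0.2588); from cell (5,3)
  next x-line at t=0.7661, next y-line at t=1.4682; Δt_x=1.0353, Δt_y=3.8637
    x: enter (6,3) at t=0.7661
    y: enter (6,2) at t=1.4682
    x: enter (7,2) at t=1.8014 ← occupied
  → r_1 = 1.8014
beam 2: φ=-45°, α=30°
  dir = (cos 30°, sin 30°) = (0.8660, 0.5000); from cell (5,3)
  next x-line at t=0.8545, next y-line at t=1.2400; Δt_x=1.1547, Δt_y=2.0000
    x: enter (6,3) at t=0.8545
    y: enter (6,4) at t=1.2400
    x: enter (7,4) at t=2.0092 ← occupied
  → r_2 = 2.0092
beam 3: φ=0°, α=75°
  dir = (cos 75°, sin 75°) = (0.2588, 0.9659); from cell (5,3)
  next x-line at t=2.8591, next y-line at t=0.6419; Δt_x=3.8637, Δt_y=1.0353
    y: enter (5,4) at t=0.6419
    y: enter (5,5) at t=1.6771 ← occupied
  → r_3 = 1.6771
beam 4: φ=45°, α=120°
  dir = (cos 120°, sin 120°) = (-0.5000, 0.8660); from cell (5,3)
  next x-line at t=0.5200, next y-line at t=0.7159; Δt_x=2.0000, Δt_y=1.1547
    x: enter (4,3) at t=0.5200
    y: enter (4,4) at t=0.7159
    y: enter (4,5) at t=1.8706 ← occupied
  → r_4 = 1.8706
beam 5: φ=90°, α=165°
  dir = (cos 165°, sin 165°) = (-0.9659, 0.2588); from cell (5,3)
  next x-line at t=0.2692, next y-line at t=2.3955; Δt_x=1.0353, Δt_y=3.8637
    x: enter (4,3) at t=0.2692
    x: enter (3,3) at t=1.3044
    x: enter (2,3) at t=2.3397
    y: enter (2,4) at t=2.3955
    x: enter (1,4) at t=3.3750
    x: enter (0,4) at t=4.4103 ← occupied
  → r_5 = 4.4103

ranges = [1.8014, 2.0092, 1.6771, 1.8706, 4.4103]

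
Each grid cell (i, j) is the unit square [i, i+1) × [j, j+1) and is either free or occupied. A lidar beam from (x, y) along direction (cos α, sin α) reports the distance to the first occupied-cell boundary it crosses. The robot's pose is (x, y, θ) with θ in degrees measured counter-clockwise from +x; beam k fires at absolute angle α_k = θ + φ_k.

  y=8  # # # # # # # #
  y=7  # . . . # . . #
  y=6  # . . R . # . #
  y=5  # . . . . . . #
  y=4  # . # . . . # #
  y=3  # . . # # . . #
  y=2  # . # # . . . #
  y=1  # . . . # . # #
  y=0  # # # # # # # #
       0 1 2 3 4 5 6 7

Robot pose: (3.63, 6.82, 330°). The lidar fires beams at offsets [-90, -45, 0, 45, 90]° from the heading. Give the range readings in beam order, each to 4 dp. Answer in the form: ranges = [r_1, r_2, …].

ranges = [2.1016, 2.9195, 1.5819, 0.6955, 0.7400]

beam 1: φ=-90°, α=240°
  dir = (cos 240°, sin 240°) = (-0.5000, -0.8660); from cell (3,6)
  next x-line at t=1.2600, next y-line at t=0.9469; Δt_x=2.0000, Δt_y=1.1547
    y: enter (3,5) at t=0.9469
    x: enter (2,5) at t=1.2600
    y: enter (2,4) at t=2.1016 ← occupied
  → r_1 = 2.1016
beam 2: φ=-45°, α=285°
  dir = (cos 285°, sin 285°) = (0.2588, -0.9659); from cell (3,6)
  next x-line at t=1.4296, next y-line at t=0.8489; Δt_x=3.8637, Δt_y=1.0353
    y: enter (3,5) at t=0.8489
    x: enter (4,5) at t=1.4296
    y: enter (4,4) at t=1.8842
    y: enter (4,3) at t=2.9195 ← occupied
  → r_2 = 2.9195
beam 3: φ=0°, α=330°
  dir = (cos 330°, sin 330°) = (0.8660, -0.5000); from cell (3,6)
  next x-line at t=0.4272, next y-line at t=1.6400; Δt_x=1.1547, Δt_y=2.0000
    x: enter (4,6) at t=0.4272
    x: enter (5,6) at t=1.5819 ← occupied
  → r_3 = 1.5819
beam 4: φ=45°, α=15°
  dir = (cos 15°, sin 15°) = (0.9659, 0.2588); from cell (3,6)
  next x-line at t=0.3831, next y-line at t=0.6955; Δt_x=1.0353, Δt_y=3.8637
    x: enter (4,6) at t=0.3831
    y: enter (4,7) at t=0.6955 ← occupied
  → r_4 = 0.6955
beam 5: φ=90°, α=60°
  dir = (cos 60°, sin 60°) = (0.5000, 0.8660); from cell (3,6)
  next x-line at t=0.7400, next y-line at t=0.2078; Δt_x=2.0000, Δt_y=1.1547
    y: enter (3,7) at t=0.2078
    x: enter (4,7) at t=0.7400 ← occupied
  → r_5 = 0.7400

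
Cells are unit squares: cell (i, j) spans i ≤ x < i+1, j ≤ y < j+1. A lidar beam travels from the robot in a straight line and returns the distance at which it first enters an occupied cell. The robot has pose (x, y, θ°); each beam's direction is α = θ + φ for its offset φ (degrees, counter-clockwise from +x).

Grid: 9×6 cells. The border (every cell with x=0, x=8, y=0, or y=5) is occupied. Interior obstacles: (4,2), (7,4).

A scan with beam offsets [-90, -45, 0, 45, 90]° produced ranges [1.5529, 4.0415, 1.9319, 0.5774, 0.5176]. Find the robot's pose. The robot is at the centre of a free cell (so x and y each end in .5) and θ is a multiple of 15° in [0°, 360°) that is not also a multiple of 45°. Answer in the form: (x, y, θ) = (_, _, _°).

(x, y, θ) = (4.5, 4.5, 15°)

Enumerate (i+0.5, j+0.5, θ) over the 26 free cells and 16 admissible headings. For each, cast all 5 beams and compare to the given ranges.
  (3.5, 1.5, 345°): beam 1 = 0.5176 ≠ 1.5529 ✗
  (6.5, 4.5, 300°): beam 1 = 6.3509 ≠ 1.5529 ✗
  (1.5, 2.5, 120°): beam 1 = 5.0000 ≠ 1.5529 ✗
  …
  (4.5, 4.5, 15°): r_1=1.5529, r_2=4.0415, r_3=1.9319, r_4=0.5774, r_5=0.5176 — all match ✓
No second candidate reproduces the full scan.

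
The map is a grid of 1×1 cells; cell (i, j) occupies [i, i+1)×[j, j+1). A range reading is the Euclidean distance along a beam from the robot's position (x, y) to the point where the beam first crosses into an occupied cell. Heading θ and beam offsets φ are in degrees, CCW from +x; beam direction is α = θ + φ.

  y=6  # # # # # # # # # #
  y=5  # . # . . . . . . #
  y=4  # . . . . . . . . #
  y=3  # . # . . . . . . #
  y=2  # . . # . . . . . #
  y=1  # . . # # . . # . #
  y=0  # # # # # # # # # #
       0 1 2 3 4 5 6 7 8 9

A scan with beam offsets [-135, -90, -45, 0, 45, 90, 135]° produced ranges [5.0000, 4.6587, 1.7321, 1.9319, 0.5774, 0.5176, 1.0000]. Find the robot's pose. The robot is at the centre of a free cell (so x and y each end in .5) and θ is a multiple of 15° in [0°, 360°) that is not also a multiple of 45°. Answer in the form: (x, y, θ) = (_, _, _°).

(x, y, θ) = (8.5, 3.5, 285°)

The pose lattice has 34·16 = 544 candidates. Test each by forward raycasting.
  (8.5, 4.5, 255°): beam 1 = 1.7321 ≠ 5.0000 ✗
  (5.5, 5.5, 240°): beam 1 = 0.5176 ≠ 5.0000 ✗
  (8.5, 4.5, 345°): beam 2 = 2.5882 ≠ 4.6587 ✗
  (1.5, 3.5, 285°): beam 1 = 0.5774 ≠ 5.0000 ✗
  (2.5, 2.5, 60°): beam 1 = 1.5529 ≠ 5.0000 ✗
  …
  (8.5, 3.5, 285°): r_1=5.0000, r_2=4.6587, r_3=1.7321, r_4=1.9319, r_5=0.5774, r_6=0.5176, r_7=1.0000 — all match ✓
Unique over the lattice → pose = (8.5, 3.5, 285°).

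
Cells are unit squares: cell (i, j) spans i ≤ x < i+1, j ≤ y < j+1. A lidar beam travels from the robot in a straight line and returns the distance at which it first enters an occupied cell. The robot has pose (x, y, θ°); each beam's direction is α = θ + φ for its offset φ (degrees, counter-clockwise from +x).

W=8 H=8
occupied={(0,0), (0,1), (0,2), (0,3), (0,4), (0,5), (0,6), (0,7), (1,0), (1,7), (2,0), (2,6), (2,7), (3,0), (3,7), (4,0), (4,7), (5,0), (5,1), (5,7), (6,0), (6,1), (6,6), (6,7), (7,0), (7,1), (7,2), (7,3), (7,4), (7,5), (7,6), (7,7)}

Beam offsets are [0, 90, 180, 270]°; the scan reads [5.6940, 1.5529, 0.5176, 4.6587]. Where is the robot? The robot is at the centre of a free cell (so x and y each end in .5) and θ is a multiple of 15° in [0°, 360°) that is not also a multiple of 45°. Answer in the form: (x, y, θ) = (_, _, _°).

(x, y, θ) = (2.5, 1.5, 105°)

The pose lattice has 32·16 = 512 candidates. Test each by forward raycasting.
  (1.5, 1.5, 285°): beam 1 = 0.5176 ≠ 5.6940 ✗
  (6.5, 3.5, 120°): beam 1 = 4.0415 ≠ 5.6940 ✗
  (4.5, 5.5, 75°): beam 1 = 1.5529 ≠ 5.6940 ✗
  (5.5, 4.5, 60°): beam 1 = 1.7321 ≠ 5.6940 ✗
  …
  (2.5, 1.5, 105°): r_1=5.6940, r_2=1.5529, r_3=0.5176, r_4=4.6587 — all match ✓
Unique over the lattice → pose = (2.5, 1.5, 105°).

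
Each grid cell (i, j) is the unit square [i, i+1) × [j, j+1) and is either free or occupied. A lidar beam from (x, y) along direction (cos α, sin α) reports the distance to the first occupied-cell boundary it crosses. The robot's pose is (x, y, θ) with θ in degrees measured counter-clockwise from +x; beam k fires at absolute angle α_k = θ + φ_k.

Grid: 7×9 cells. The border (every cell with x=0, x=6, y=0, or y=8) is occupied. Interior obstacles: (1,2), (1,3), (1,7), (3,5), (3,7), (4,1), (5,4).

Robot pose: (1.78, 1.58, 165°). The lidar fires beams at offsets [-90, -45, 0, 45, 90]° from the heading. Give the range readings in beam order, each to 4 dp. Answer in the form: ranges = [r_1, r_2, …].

beam 1: φ=-90°, α=75°
  cosα=0.2588 sinα=0.9659 | (1,1) | tMaxX 0.8500 tMaxY 0.4348 | tΔX 3.8637 tΔY 1.0353
    t=0.4348 [y] (1,2) — stop
  → r_1 = 0.4348
beam 2: φ=-45°, α=120°
  cosα=-0.5000 sinα=0.8660 | (1,1) | tMaxX 1.5600 tMaxY 0.4850 | tΔX 2.0000 tΔY 1.1547
    t=0.4850 [y] (1,2) — stop
  → r_2 = 0.4850
beam 3: φ=0°, α=165°
  cosα=-0.9659 sinα=0.2588 | (1,1) | tMaxX 0.8075 tMaxY 1.6228 | tΔX 1.0353 tΔY 3.8637
    t=0.8075 [x] (0,1) — stop
  → r_3 = 0.8075
beam 4: φ=45°, α=210°
  cosα=-0.8660 sinα=-0.5000 | (1,1) | tMaxX 0.9007 tMaxY 1.1600 | tΔX 1.1547 tΔY 2.0000
    t=0.9007 [x] (0,1) — stop
  → r_4 = 0.9007
beam 5: φ=90°, α=255°
  cosα=-0.2588 sinα=-0.9659 | (1,1) | tMaxX 3.0137 tMaxY 0.6005 | tΔX 3.8637 tΔY 1.0353
    t=0.6005 [y] (1,0) — stop
  → r_5 = 0.6005

ranges = [0.4348, 0.4850, 0.8075, 0.9007, 0.6005]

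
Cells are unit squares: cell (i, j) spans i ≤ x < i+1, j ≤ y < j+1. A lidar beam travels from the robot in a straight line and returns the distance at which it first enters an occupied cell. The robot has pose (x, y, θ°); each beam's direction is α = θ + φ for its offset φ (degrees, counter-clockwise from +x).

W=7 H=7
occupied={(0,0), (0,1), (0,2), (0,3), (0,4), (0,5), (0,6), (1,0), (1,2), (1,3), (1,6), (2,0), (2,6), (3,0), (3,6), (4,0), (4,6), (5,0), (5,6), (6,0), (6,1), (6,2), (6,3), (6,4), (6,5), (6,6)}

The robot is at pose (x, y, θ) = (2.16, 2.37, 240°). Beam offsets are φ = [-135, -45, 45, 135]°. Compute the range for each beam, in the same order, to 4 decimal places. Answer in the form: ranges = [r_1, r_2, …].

beam 1: φ=-135°, α=105°
  dir = (cos 105°, sin 105°) = (-0.2588, 0.9659); from cell (2,2)
  next x-line at t=0.6182, next y-line at t=0.6522; Δt_x=3.8637, Δt_y=1.0353
    x: enter (1,2) at t=0.6182 ← occupied
  → r_1 = 0.6182
beam 2: φ=-45°, α=195°
  dir = (cos 195°, sin 195°) = (-0.9659, -0.2588); from cell (2,2)
  next x-line at t=0.1656, next y-line at t=1.4296; Δt_x=1.0353, Δt_y=3.8637
    x: enter (1,2) at t=0.1656 ← occupied
  → r_2 = 0.1656
beam 3: φ=45°, α=285°
  dir = (cos 285°, sin 285°) = (0.2588, -0.9659); from cell (2,2)
  next x-line at t=3.2455, next y-line at t=0.3831; Δt_x=3.8637, Δt_y=1.0353
    y: enter (2,1) at t=0.3831
    y: enter (2,0) at t=1.4183 ← occupied
  → r_3 = 1.4183
beam 4: φ=135°, α=15°
  dir = (cos 15°, sin 15°) = (0.9659, 0.2588); from cell (2,2)
  next x-line at t=0.8696, next y-line at t=2.4341; Δt_x=1.0353, Δt_y=3.8637
    x: enter (3,2) at t=0.8696
    x: enter (4,2) at t=1.9049
    y: enter (4,3) at t=2.4341
    x: enter (5,3) at t=2.9402
    x: enter (6,3) at t=3.9755 ← occupied
  → r_4 = 3.9755

ranges = [0.6182, 0.1656, 1.4183, 3.9755]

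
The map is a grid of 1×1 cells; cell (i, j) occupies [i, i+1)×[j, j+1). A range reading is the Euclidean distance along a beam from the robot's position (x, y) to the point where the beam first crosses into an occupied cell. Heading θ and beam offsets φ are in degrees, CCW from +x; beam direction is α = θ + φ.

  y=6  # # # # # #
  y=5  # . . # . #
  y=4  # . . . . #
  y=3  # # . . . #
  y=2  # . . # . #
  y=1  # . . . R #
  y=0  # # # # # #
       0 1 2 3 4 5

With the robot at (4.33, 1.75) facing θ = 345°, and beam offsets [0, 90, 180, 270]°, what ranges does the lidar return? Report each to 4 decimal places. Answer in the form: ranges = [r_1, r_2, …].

beam 1: φ=0°, α=345°
  dir = (cos 345°, sin 345°) = (0.9659, -0.2588); from cell (4,1)
  next x-line at t=0.6936, next y-line at t=2.8978; Δt_x=1.0353, Δt_y=3.8637
    x: enter (5,1) at t=0.6936 ← occupied
  → r_1 = 0.6936
beam 2: φ=90°, α=75°
  dir = (cos 75°, sin 75°) = (0.2588, 0.9659); from cell (4,1)
  next x-line at t=2.5887, next y-line at t=0.2588; Δt_x=3.8637, Δt_y=1.0353
    y: enter (4,2) at t=0.2588
    y: enter (4,3) at t=1.2941
    y: enter (4,4) at t=2.3294
    x: enter (5,4) at t=2.5887 ← occupied
  → r_2 = 2.5887
beam 3: φ=180°, α=165°
  dir = (cos 165°, sin 165°) = (-0.9659, 0.2588); from cell (4,1)
  next x-line at t=0.3416, next y-line at t=0.9659; Δt_x=1.0353, Δt_y=3.8637
    x: enter (3,1) at t=0.3416
    y: enter (3,2) at t=0.9659 ← occupied
  → r_3 = 0.9659
beam 4: φ=270°, α=255°
  dir = (cos 255°, sin 255°) = (-0.2588, -0.9659); from cell (4,1)
  next x-line at t=1.2750, next y-line at t=0.7765; Δt_x=3.8637, Δt_y=1.0353
    y: enter (4,0) at t=0.7765 ← occupied
  → r_4 = 0.7765

ranges = [0.6936, 2.5887, 0.9659, 0.7765]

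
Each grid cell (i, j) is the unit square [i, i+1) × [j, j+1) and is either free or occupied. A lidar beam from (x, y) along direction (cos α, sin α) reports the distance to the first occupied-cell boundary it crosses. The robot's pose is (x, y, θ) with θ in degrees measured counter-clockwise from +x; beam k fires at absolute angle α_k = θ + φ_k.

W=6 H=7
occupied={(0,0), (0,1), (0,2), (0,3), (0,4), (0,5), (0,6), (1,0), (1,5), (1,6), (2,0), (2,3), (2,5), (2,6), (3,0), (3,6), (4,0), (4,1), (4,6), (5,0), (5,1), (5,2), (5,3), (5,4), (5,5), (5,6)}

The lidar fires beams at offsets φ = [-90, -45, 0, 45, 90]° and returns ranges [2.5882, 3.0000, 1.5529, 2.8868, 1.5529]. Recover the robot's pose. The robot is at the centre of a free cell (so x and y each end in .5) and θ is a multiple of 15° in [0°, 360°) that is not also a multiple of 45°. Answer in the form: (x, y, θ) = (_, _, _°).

Candidates: 16 free-cell centres × 16 headings = 256 poses. Raycast each; keep the one whose scan matches to 4 dp.
  (1.5, 4.5, 60°): beam 1 = 1.0000 ≠ 2.5882 ✗
  (1.5, 1.5, 120°): beam 1 = 4.0415 ≠ 2.5882 ✗
  (1.5, 2.5, 285°): beam 1 = 0.5176 ≠ 2.5882 ✗
  (3.5, 3.5, 240°): beam 1 = 0.5774 ≠ 2.5882 ✗
  …
  (4.5, 3.5, 195°): r_1=2.5882, r_2=3.0000, r_3=1.5529, r_4=2.8868, r_5=1.5529 — all match ✓
Unique over the lattice → pose = (4.5, 3.5, 195°).

(x, y, θ) = (4.5, 3.5, 195°)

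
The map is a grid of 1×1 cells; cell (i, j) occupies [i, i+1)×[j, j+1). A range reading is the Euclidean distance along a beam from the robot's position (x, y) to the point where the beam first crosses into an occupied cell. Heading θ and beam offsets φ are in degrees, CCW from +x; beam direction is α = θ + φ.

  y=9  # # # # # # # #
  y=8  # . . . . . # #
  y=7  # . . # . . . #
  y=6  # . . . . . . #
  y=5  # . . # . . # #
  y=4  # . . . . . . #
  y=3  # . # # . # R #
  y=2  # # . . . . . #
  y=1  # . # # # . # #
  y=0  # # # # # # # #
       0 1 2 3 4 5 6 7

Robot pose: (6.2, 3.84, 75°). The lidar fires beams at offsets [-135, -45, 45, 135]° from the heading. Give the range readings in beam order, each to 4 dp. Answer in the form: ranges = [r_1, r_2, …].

ranges = [1.6000, 0.9238, 4.4000, 0.2309]

beam 1: φ=-135°, α=300°
  dir = (cos 300°, sin 300°) = (0.5000, -0.8660); from cell (6,3)
  next x-line at t=1.6000, next y-line at t=0.9699; Δt_x=2.0000, Δt_y=1.1547
    y: enter (6,2) at t=0.9699
    x: enter (7,2) at t=1.6000 ← occupied
  → r_1 = 1.6000
beam 2: φ=-45°, α=30°
  dir = (cos 30°, sin 30°) = (0.8660, 0.5000); from cell (6,3)
  next x-line at t=0.9238, next y-line at t=0.3200; Δt_x=1.1547, Δt_y=2.0000
    y: enter (6,4) at t=0.3200
    x: enter (7,4) at t=0.9238 ← occupied
  → r_2 = 0.9238
beam 3: φ=45°, α=120°
  dir = (cos 120°, sin 120°) = (-0.5000, 0.8660); from cell (6,3)
  next x-line at t=0.4000, next y-line at t=0.1848; Δt_x=2.0000, Δt_y=1.1547
    y: enter (6,4) at t=0.1848
    x: enter (5,4) at t=0.4000
    y: enter (5,5) at t=1.3395
    x: enter (4,5) at t=2.4000
    y: enter (4,6) at t=2.4942
    y: enter (4,7) at t=3.6489
    x: enter (3,7) at t=4.4000 ← occupied
  → r_3 = 4.4000
beam 4: φ=135°, α=210°
  dir = (cos 210°, sin 210°) = (-0.8660, -0.5000); from cell (6,3)
  next x-line at t=0.2309, next y-line at t=1.6800; Δt_x=1.1547, Δt_y=2.0000
    x: enter (5,3) at t=0.2309 ← occupied
  → r_4 = 0.2309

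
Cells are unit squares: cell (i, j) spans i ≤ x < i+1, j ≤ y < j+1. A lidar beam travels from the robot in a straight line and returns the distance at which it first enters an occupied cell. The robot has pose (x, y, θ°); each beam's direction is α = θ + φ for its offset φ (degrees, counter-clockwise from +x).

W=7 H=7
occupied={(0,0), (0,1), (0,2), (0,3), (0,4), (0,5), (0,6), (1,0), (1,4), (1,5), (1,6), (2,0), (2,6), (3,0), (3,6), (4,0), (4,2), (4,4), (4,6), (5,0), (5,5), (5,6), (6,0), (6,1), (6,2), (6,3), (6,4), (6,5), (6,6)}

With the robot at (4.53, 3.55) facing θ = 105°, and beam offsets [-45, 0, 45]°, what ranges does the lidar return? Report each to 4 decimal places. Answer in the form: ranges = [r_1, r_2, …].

ranges = [0.5196, 0.4659, 2.9214]

beam 1: φ=-45°, α=60°
  cosα=0.5000 sinα=0.8660 | (4,3) | tMaxX 0.9400 tMaxY 0.5196 | tΔX 2.0000 tΔY 1.1547
    t=0.5196 [y] (4,4) — stop
  → r_1 = 0.5196
beam 2: φ=0°, α=105°
  cosα=-0.2588 sinα=0.9659 | (4,3) | tMaxX 2.0478 tMaxY 0.4659 | tΔX 3.8637 tΔY 1.0353
    t=0.4659 [y] (4,4) — stop
  → r_2 = 0.4659
beam 3: φ=45°, α=150°
  cosα=-0.8660 sinα=0.5000 | (4,3) | tMaxX 0.6120 tMaxY 0.9000 | tΔX 1.1547 tΔY 2.0000
    t=0.6120 [x] (3,3)
    t=0.9000 [y] (3,4)
    t=1.7667 [x] (2,4)
    t=2.9000 [y] (2,5)
    t=2.9214 [x] (1,5) — stop
  → r_3 = 2.9214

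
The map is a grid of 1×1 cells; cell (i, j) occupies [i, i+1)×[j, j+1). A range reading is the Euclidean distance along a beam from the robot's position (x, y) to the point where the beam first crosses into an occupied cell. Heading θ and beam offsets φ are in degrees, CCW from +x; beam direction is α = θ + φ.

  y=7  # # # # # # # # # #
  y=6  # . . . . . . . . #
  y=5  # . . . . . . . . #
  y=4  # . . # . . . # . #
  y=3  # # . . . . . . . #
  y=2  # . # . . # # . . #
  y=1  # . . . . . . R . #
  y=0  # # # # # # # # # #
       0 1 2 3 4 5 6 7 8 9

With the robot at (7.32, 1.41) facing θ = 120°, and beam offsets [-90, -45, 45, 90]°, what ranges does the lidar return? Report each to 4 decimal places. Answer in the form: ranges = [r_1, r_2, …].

beam 1: φ=-90°, α=30°
  cosα=0.8660 sinα=0.5000 | (7,1) | tMaxX 0.7852 tMaxY 1.1800 | tΔX 1.1547 tΔY 2.0000
    t=0.7852 [x] (8,1)
    t=1.1800 [y] (8,2)
    t=1.9399 [x] (9,2) — stop
  → r_1 = 1.9399
beam 2: φ=-45°, α=75°
  cosα=0.2588 sinα=0.9659 | (7,1) | tMaxX 2.6273 tMaxY 0.6108 | tΔX 3.8637 tΔY 1.0353
    t=0.6108 [y] (7,2)
    t=1.6461 [y] (7,3)
    t=2.6273 [x] (8,3)
    t=2.6814 [y] (8,4)
    t=3.7166 [y] (8,5)
    t=4.7519 [y] (8,6)
    t=5.7872 [y] (8,7) — stop
  → r_2 = 5.7872
beam 3: φ=45°, α=165°
  cosα=-0.9659 sinα=0.2588 | (7,1) | tMaxX 0.3313 tMaxY 2.2796 | tΔX 1.0353 tΔY 3.8637
    t=0.3313 [x] (6,1)
    t=1.3666 [x] (5,1)
    t=2.2796 [y] (5,2) — stop
  → r_3 = 2.2796
beam 4: φ=90°, α=210°
  cosα=-0.8660 sinα=-0.5000 | (7,1) | tMaxX 0.3695 tMaxY 0.8200 | tΔX 1.1547 tΔY 2.0000
    t=0.3695 [x] (6,1)
    t=0.8200 [y] (6,0) — stop
  → r_4 = 0.8200

ranges = [1.9399, 5.7872, 2.2796, 0.8200]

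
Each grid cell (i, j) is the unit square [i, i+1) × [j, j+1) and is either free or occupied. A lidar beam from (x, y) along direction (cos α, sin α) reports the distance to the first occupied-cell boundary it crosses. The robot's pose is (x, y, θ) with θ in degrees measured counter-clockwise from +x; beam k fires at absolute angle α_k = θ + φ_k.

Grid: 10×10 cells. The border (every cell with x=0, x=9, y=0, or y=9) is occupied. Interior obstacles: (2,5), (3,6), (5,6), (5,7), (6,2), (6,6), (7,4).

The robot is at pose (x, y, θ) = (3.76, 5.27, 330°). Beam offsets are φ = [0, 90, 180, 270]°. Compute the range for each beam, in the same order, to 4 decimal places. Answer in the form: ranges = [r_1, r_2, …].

ranges = [6.0506, 2.4800, 0.8776, 4.9306]

beam 1: φ=0°, α=330°
  dir = (cos 330°, sin 330°) = (0.8660, -0.5000); from cell (3,5)
  next x-line at t=0.2771, next y-line at t=0.5400; Δt_x=1.1547, Δt_y=2.0000
    x: enter (4,5) at t=0.2771
    y: enter (4,4) at t=0.5400
    x: enter (5,4) at t=1.4318
    y: enter (5,3) at t=2.5400
    x: enter (6,3) at t=2.5865
    x: enter (7,3) at t=3.7412
    y: enter (7,2) at t=4.5400
    x: enter (8,2) at t=4.8959
    x: enter (9,2) at t=6.0506 ← occupied
  → r_1 = 6.0506
beam 2: φ=90°, α=60°
  dir = (cos 60°, sin 60°) = (0.5000, 0.8660); from cell (3,5)
  next x-line at t=0.4800, next y-line at t=0.8429; Δt_x=2.0000, Δt_y=1.1547
    x: enter (4,5) at t=0.4800
    y: enter (4,6) at t=0.8429
    y: enter (4,7) at t=1.9976
    x: enter (5,7) at t=2.4800 ← occupied
  → r_2 = 2.4800
beam 3: φ=180°, α=150°
  dir = (cos 150°, sin 150°) = (-0.8660, 0.5000); from cell (3,5)
  next x-line at t=0.8776, next y-line at t=1.4600; Δt_x=1.1547, Δt_y=2.0000
    x: enter (2,5) at t=0.8776 ← occupied
  → r_3 = 0.8776
beam 4: φ=270°, α=240°
  dir = (cos 240°, sin 240°) = (-0.5000, -0.8660); from cell (3,5)
  next x-line at t=1.5200, next y-line at t=0.3118; Δt_x=2.0000, Δt_y=1.1547
    y: enter (3,4) at t=0.3118
    y: enter (3,3) at t=1.4665
    x: enter (2,3) at t=1.5200
    y: enter (2,2) at t=2.6212
    x: enter (1,2) at t=3.5200
    y: enter (1,1) at t=3.7759
    y: enter (1,0) at t=4.9306 ← occupied
  → r_4 = 4.9306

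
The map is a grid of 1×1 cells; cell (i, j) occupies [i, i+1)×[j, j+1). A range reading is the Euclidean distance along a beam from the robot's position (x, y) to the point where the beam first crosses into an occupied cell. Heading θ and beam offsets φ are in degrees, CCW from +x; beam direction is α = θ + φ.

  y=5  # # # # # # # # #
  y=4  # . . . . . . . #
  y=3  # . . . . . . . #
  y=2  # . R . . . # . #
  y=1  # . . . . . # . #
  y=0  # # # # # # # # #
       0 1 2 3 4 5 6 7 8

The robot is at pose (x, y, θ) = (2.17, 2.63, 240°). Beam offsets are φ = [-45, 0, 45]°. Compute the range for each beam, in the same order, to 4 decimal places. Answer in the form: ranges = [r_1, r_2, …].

beam 1: φ=-45°, α=195°
  cosα=-0.9659 sinα=-0.2588 | (2,2) | tMaxX 0.1760 tMaxY 2.4341 | tΔX 1.0353 tΔY 3.8637
    t=0.1760 [x] (1,2)
    t=1.2113 [x] (0,2) — stop
  → r_1 = 1.2113
beam 2: φ=0°, α=240°
  cosα=-0.5000 sinα=-0.8660 | (2,2) | tMaxX 0.3400 tMaxY 0.7275 | tΔX 2.0000 tΔY 1.1547
    t=0.3400 [x] (1,2)
    t=0.7275 [y] (1,1)
    t=1.8822 [y] (1,0) — stop
  → r_2 = 1.8822
beam 3: φ=45°, α=285°
  cosα=0.2588 sinα=-0.9659 | (2,2) | tMaxX 3.2069 tMaxY 0.6522 | tΔX 3.8637 tΔY 1.0353
    t=0.6522 [y] (2,1)
    t=1.6875 [y] (2,0) — stop
  → r_3 = 1.6875

ranges = [1.2113, 1.8822, 1.6875]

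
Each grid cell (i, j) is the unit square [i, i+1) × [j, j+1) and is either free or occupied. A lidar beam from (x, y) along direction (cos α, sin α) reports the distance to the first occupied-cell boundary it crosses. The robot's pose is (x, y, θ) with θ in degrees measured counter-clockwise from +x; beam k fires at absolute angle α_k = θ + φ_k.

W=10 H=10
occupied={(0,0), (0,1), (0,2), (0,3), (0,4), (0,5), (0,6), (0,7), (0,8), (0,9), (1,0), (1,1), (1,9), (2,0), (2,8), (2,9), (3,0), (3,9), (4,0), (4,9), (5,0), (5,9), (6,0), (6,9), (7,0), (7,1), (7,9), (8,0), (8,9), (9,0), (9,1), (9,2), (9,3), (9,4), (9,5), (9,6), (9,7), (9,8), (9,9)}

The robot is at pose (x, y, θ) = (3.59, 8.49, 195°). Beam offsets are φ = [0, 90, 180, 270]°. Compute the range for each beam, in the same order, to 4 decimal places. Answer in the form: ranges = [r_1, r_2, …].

beam 1: φ=0°, α=195°
  cosα=-0.9659 sinα=-0.2588 | (3,8) | tMaxX 0.6108 tMaxY 1.8932 | tΔX 1.0353 tΔY 3.8637
    t=0.6108 [x] (2,8) — stop
  → r_1 = 0.6108
beam 2: φ=90°, α=285°
  cosα=0.2588 sinα=-0.9659 | (3,8) | tMaxX 1.5841 tMaxY 0.5073 | tΔX 3.8637 tΔY 1.0353
    t=0.5073 [y] (3,7)
    t=1.5426 [y] (3,6)
    t=1.5841 [x] (4,6)
    t=2.5778 [y] (4,5)
    t=3.6131 [y] (4,4)
    t=4.6484 [y] (4,3)
    t=5.4478 [x] (5,3)
    t=5.6837 [y] (5,2)
    t=6.7189 [y] (5,1)
    t=7.7542 [y] (5,0) — stop
  → r_2 = 7.7542
beam 3: φ=180°, α=15°
  cosα=0.9659 sinα=0.2588 | (3,8) | tMaxX 0.4245 tMaxY 1.9705 | tΔX 1.0353 tΔY 3.8637
    t=0.4245 [x] (4,8)
    t=1.4597 [x] (5,8)
    t=1.9705 [y] (5,9) — stop
  → r_3 = 1.9705
beam 4: φ=270°, α=105°
  cosα=-0.2588 sinα=0.9659 | (3,8) | tMaxX 2.2796 tMaxY 0.5280 | tΔX 3.8637 tΔY 1.0353
    t=0.5280 [y] (3,9) — stop
  → r_4 = 0.5280

ranges = [0.6108, 7.7542, 1.9705, 0.5280]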